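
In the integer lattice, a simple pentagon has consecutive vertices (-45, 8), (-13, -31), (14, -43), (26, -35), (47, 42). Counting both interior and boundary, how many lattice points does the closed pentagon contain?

4071

The shoelace formula gives twice the area as |[(-45)·(-31) − (-13)·8] + [(-13)·(-43) − 14·(-31)] + [14·(-35) − 26·(-43)] + [26·42 − 47·(-35)] + [47·8 − (-45)·42]| = 8123, so the area is 8123/2.
Summing gcd(|Δx|,|Δy|) over the edges gives the boundary count: gcd(32,39) + gcd(27,12) + gcd(12,8) + gcd(21,77) + gcd(92,34) = 1+3+4+7+2 = 17.
Pick's theorem gives I = A − B/2 + 1 = 8123/2 − 17/2 + 1 = 4054, so the closed region contains I + B = 4054 + 17 = 4071 lattice points.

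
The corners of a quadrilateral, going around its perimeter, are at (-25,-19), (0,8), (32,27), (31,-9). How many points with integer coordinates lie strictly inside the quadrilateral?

1196

Using the shoelace formula, 2A = |((-25)·8 − 0·(-19)) + (0·27 − 32·8) + (32·(-9) − 31·27) + (31·(-19) − (-25)·(-9))| = 2395, so the area is 2395/2.
Along each edge there are gcd(|Δx|,|Δy|)+1 lattice points, so counting each shared vertex once the boundary has gcd(25,27) + gcd(32,19) + gcd(1,36) + gcd(56,10) = 1+1+1+2 = 5.
By Pick's theorem A = I + B/2 − 1, so I = 2395/2 − 5/2 + 1 = 1196.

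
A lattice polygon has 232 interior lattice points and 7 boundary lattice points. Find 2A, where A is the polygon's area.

469

By Pick's theorem, A = I + B/2 − 1 = 232 + 7/2 − 1 = 469/2.
Hence 2A = 469.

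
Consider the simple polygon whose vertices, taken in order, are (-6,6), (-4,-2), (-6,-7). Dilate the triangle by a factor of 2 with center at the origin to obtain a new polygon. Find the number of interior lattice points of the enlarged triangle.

37

The shoelace formula gives twice the area as |((-6)·(-2) − (-4)·6) + ((-4)·(-7) − (-6)·(-2)) + ((-6)·6 − (-6)·(-7))| = 26, so the area is 13.
Summing gcd(|Δx|,|Δy|) over the edges gives the boundary count: gcd(2,8) + gcd(2,5) + gcd(0,13) = 2+1+13 = 16.
Scaling by 2 multiplies the area by 2² = 4 (so the new area is 52) and multiplies the boundary lattice-point count by 2, giving 32.
By Pick's theorem, the interior count of the dilated polygon is 52 − 32/2 + 1 = 37.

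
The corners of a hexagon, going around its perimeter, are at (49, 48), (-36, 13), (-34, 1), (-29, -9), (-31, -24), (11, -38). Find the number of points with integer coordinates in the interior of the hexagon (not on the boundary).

3664

Using the shoelace formula, 2A = |[49·13 − (-36)·48] + [(-36)·1 − (-34)·13] + [(-34)·(-9) − (-29)·1] + [(-29)·(-24) − (-31)·(-9)] + [(-31)·(-38) − 11·(-24)] + [11·48 − 49·(-38)]| = 7355, so the area is 7355/2.
The number of boundary lattice points is Σ gcd(|Δx|,|Δy|) = gcd(85,35) + gcd(2,12) + gcd(5,10) + gcd(2,15) + gcd(42,14) + gcd(38,86) = 5+2+5+1+14+2 = 29.
Pick's theorem gives I = A − B/2 + 1 = 7355/2 − 29/2 + 1 = 3664.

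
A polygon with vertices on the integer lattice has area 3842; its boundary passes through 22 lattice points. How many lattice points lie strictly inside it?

3832

From Pick's theorem, I = A − B/2 + 1 = 3842 − 22/2 + 1 = 3832.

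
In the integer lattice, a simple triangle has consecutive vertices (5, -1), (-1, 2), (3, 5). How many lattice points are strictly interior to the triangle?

Using the shoelace formula, 2A = |[5·2 − (-1)·(-1)] + [(-1)·5 − 3·2] + [3·(-1) − 5·5]| = 30, so the area is 15.
Summing gcd(|Δx|,|Δy|) over the edges gives the boundary count: gcd(6,3) + gcd(4,3) + gcd(2,6) = 3+1+2 = 6.
Pick's theorem gives I = A − B/2 + 1 = 15 − 6/2 + 1 = 13.

13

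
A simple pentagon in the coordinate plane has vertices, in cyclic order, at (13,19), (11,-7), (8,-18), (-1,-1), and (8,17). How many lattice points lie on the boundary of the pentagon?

14

The number of boundary lattice points is Σ gcd(|Δx|,|Δy|) = gcd(2,26) + gcd(3,11) + gcd(9,17) + gcd(9,18) + gcd(5,2) = 2+1+1+9+1 = 14.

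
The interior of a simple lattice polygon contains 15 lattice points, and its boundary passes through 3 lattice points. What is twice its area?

Pick's theorem states A = I + B/2 − 1, so A = 15 + 3/2 − 1 = 31/2.
Hence 2A = 31.

31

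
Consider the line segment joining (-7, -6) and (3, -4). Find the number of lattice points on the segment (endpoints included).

The number of lattice points on a segment between lattice points is gcd(|Δx|,|Δy|) + 1 = gcd(10,2) + 1 = 2 + 1 = 3.

3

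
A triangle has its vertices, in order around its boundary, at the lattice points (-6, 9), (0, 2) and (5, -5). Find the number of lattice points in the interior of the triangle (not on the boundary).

3

The shoelace formula gives twice the area as |[(-6)·2 − 0·9] + [0·(-5) − 5·2] + [5·9 − (-6)·(-5)]| = 7, so the area is 7/2.
Along each edge there are gcd(|Δx|,|Δy|)+1 lattice points, so counting each shared vertex once the boundary has gcd(6,7) + gcd(5,7) + gcd(11,14) = 1+1+1 = 3.
Pick's theorem gives I = A − B/2 + 1 = 7/2 − 3/2 + 1 = 3.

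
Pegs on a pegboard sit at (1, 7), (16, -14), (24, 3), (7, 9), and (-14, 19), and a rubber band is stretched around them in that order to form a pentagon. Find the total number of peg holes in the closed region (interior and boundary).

Using the shoelace formula, 2A = |(1·(-14) − 16·7) + (16·3 − 24·(-14)) + (24·9 − 7·3) + (7·19 − (-14)·9) + ((-14)·7 − 1·19)| = 595, so the area is 595/2.
Summing gcd(|Δx|,|Δy|) over the edges gives the boundary count: gcd(15,21) + gcd(8,17) + gcd(17,6) + gcd(21,10) + gcd(15,12) = 3+1+1+1+3 = 9.
Pick's theorem gives I = A − B/2 + 1 = 595/2 − 9/2 + 1 = 294, so the closed region contains I + B = 294 + 9 = 303 lattice points.

303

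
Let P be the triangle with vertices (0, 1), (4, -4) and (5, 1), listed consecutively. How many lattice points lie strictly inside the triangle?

The shoelace formula gives twice the area as |[0·(-4) − 4·1] + [4·1 − 5·(-4)] + [5·1 − 0·1]| = 25, so the area is 25/2.
Summing gcd(|Δx|,|Δy|) over the edges gives the boundary count: gcd(4,5) + gcd(1,5) + gcd(5,0) = 1+1+5 = 7.
By Pick's theorem A = I + B/2 − 1, so I = 25/2 − 7/2 + 1 = 10.

10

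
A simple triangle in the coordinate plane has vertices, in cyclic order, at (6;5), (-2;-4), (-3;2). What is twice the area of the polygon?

57

The shoelace formula gives twice the area as |[6·(-4) − (-2)·5] + [(-2)·2 − (-3)·(-4)] + [(-3)·5 − 6·2]| = 57, so the area is 28.5.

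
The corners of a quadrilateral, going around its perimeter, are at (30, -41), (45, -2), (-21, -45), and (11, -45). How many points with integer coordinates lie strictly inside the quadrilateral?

1011

Using the shoelace formula, 2A = |[30·(-2) − 45·(-41)] + [45·(-45) − (-21)·(-2)] + [(-21)·(-45) − 11·(-45)] + [11·(-41) − 30·(-45)]| = 2057, so the area is 1028.5.
Summing gcd(|Δx|,|Δy|) over the edges gives the boundary count: gcd(15,39) + gcd(66,43) + gcd(32,0) + gcd(19,4) = 3+1+32+1 = 37.
Pick's theorem gives I = A − B/2 + 1 = 1028.5 − 37/2 + 1 = 1011.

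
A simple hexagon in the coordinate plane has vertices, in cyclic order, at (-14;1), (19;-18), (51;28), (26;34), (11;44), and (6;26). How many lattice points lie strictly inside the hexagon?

The shoelace formula gives twice the area as |[(-14)·(-18) − 19·1] + [19·28 − 51·(-18)] + [51·34 − 26·28] + [26·44 − 11·34] + [11·26 − 6·44] + [6·1 − (-14)·26]| = 3851, so the area is 3851/2.
Along each edge there are gcd(|Δx|,|Δy|)+1 lattice points, so counting each shared vertex once the boundary has gcd(33,19) + gcd(32,46) + gcd(25,6) + gcd(15,10) + gcd(5,18) + gcd(20,25) = 1+2+1+5+1+5 = 15.
By Pick's theorem A = I + B/2 − 1, so I = 3851/2 − 15/2 + 1 = 1919.

1919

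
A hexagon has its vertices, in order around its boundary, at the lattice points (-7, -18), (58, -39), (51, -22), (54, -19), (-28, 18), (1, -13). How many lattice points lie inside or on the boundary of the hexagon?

1468

By the shoelace formula, twice the signed area is |((-7)·(-39) − 58·(-18)) + (58·(-22) − 51·(-39)) + (51·(-19) − 54·(-22)) + (54·18 − (-28)·(-19)) + ((-28)·(-13) − 1·18) + (1·(-18) − (-7)·(-13))| = 2926, so the area is 1463.
Along each edge there are gcd(|Δx|,|Δy|)+1 lattice points, so counting each shared vertex once the boundary has gcd(65,21) + gcd(7,17) + gcd(3,3) + gcd(82,37) + gcd(29,31) + gcd(8,5) = 1+1+3+1+1+1 = 8.
Pick's theorem gives I = A − B/2 + 1 = 1463 − 8/2 + 1 = 1460, so the closed region contains I + B = 1460 + 8 = 1468 lattice points.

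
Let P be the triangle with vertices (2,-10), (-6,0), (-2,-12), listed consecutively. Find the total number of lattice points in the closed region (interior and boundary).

33

By the shoelace formula, twice the signed area is |[2·0 − (-6)·(-10)] + [(-6)·(-12) − (-2)·0] + [(-2)·(-10) − 2·(-12)]| = 56, so the area is 28.
Along each edge there are gcd(|Δx|,|Δy|)+1 lattice points, so counting each shared vertex once the boundary has gcd(8,10) + gcd(4,12) + gcd(4,2) = 2+4+2 = 8.
Pick's theorem gives I = A − B/2 + 1 = 28 − 8/2 + 1 = 25, so the closed region contains I + B = 25 + 8 = 33 lattice points.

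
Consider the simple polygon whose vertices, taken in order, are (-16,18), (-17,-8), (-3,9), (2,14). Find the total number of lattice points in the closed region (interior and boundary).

By the shoelace formula, twice the signed area is |((-16)·(-8) − (-17)·18) + ((-17)·9 − (-3)·(-8)) + ((-3)·14 − 2·9) + (2·18 − (-16)·14)| = 457, so the area is 457/2.
Along each edge there are gcd(|Δx|,|Δy|)+1 lattice points, so counting each shared vertex once the boundary has gcd(1,26) + gcd(14,17) + gcd(5,5) + gcd(18,4) = 1+1+5+2 = 9.
Pick's theorem gives I = A − B/2 + 1 = 457/2 − 9/2 + 1 = 225, so the closed region contains I + B = 225 + 9 = 234 lattice points.

234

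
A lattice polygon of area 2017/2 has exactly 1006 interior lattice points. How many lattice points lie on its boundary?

7

Pick's theorem gives A = I + B/2 − 1, so B = 2(A − I + 1) = 2(2017/2 − 1006 + 1) = 7.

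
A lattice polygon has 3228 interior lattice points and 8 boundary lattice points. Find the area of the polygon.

3231

Pick's theorem states A = I + B/2 − 1, so A = 3228 + 8/2 − 1 = 3231.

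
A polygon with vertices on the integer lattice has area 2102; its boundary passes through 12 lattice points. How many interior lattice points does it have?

From Pick's theorem, I = A − B/2 + 1 = 2102 − 12/2 + 1 = 2097.

2097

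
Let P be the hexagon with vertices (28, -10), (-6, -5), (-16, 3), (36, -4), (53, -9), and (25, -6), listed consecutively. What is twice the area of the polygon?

629

The shoelace formula gives twice the area as |[28·(-5) − (-6)·(-10)] + [(-6)·3 − (-16)·(-5)] + [(-16)·(-4) − 36·3] + [36·(-9) − 53·(-4)] + [53·(-6) − 25·(-9)] + [25·(-10) − 28·(-6)]| = 629, so the area is 629/2.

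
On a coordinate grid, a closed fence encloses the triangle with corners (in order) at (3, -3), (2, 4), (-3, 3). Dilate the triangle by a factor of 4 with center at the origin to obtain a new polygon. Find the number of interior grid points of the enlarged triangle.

The shoelace formula gives twice the area as |[3·4 − 2·(-3)] + [2·3 − (-3)·4] + [(-3)·(-3) − 3·3]| = 36, so the area is 18.
Along each edge there are gcd(|Δx|,|Δy|)+1 lattice points, so counting each shared vertex once the boundary has gcd(1,7) + gcd(5,1) + gcd(6,6) = 1+1+6 = 8.
Scaling by 4 multiplies the area by 4² = 16 (so the new area is 288) and multiplies the boundary lattice-point count by 4, giving 32.
By Pick's theorem, the interior count of the dilated polygon is 288 − 32/2 + 1 = 273.

273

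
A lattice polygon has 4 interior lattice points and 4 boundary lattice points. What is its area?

By Pick's theorem, A = I + B/2 − 1 = 4 + 4/2 − 1 = 5.

5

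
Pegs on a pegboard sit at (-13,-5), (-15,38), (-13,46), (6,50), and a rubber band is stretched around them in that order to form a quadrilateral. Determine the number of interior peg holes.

Using the shoelace formula, 2A = |[(-13)·38 − (-15)·(-5)] + [(-15)·46 − (-13)·38] + [(-13)·50 − 6·46] + [6·(-5) − (-13)·50]| = 1071, so the area is 1071/2.
Summing gcd(|Δx|,|Δy|) over the edges gives the boundary count: gcd(2,43) + gcd(2,8) + gcd(19,4) + gcd(19,55) = 1+2+1+1 = 5.
By Pick's theorem A = I + B/2 − 1, so I = 1071/2 − 5/2 + 1 = 534.

534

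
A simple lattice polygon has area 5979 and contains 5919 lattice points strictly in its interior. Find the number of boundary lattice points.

122

Pick's theorem gives A = I + B/2 − 1, so B = 2(A − I + 1) = 2(5979 − 5919 + 1) = 122.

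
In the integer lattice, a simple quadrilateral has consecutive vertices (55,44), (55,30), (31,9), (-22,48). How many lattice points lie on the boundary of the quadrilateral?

Along each edge there are gcd(|Δx|,|Δy|)+1 lattice points, so counting each shared vertex once the boundary has gcd(0,14) + gcd(24,21) + gcd(53,39) + gcd(77,4) = 14+3+1+1 = 19.

19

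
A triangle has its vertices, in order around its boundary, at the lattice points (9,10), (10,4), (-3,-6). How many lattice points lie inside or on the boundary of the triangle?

By the shoelace formula, twice the signed area is |[9·4 − 10·10] + [10·(-6) − (-3)·4] + [(-3)·10 − 9·(-6)]| = 88, so the area is 44.
Summing gcd(|Δx|,|Δy|) over the edges gives the boundary count: gcd(1,6) + gcd(13,10) + gcd(12,16) = 1+1+4 = 6.
Pick's theorem gives I = A − B/2 + 1 = 44 − 6/2 + 1 = 42, so the closed region contains I + B = 42 + 6 = 48 lattice points.

48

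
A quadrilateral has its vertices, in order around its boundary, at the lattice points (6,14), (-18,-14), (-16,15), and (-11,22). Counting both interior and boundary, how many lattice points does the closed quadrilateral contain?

404

By the shoelace formula, twice the signed area is |(6·(-14) − (-18)·14) + ((-18)·15 − (-16)·(-14)) + ((-16)·22 − (-11)·15) + ((-11)·14 − 6·22)| = 799, so the area is 399.5.
The number of boundary lattice points is Σ gcd(|Δx|,|Δy|) = gcd(24,28) + gcd(2,29) + gcd(5,7) + gcd(17,8) = 4+1+1+1 = 7.
Pick's theorem gives I = A − B/2 + 1 = 399.5 − 7/2 + 1 = 397, so the closed region contains I + B = 397 + 7 = 404 lattice points.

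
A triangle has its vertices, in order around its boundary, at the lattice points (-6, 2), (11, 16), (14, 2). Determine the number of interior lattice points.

Using the shoelace formula, 2A = |((-6)·16 − 11·2) + (11·2 − 14·16) + (14·2 − (-6)·2)| = 280, so the area is 140.
Along each edge there are gcd(|Δx|,|Δy|)+1 lattice points, so counting each shared vertex once the boundary has gcd(17,14) + gcd(3,14) + gcd(20,0) = 1+1+20 = 22.
Pick's theorem gives I = A − B/2 + 1 = 140 − 22/2 + 1 = 130.

130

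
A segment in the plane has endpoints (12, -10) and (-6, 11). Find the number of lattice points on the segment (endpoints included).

4

The number of lattice points on a segment between lattice points is gcd(|Δx|,|Δy|) + 1 = gcd(18,21) + 1 = 3 + 1 = 4.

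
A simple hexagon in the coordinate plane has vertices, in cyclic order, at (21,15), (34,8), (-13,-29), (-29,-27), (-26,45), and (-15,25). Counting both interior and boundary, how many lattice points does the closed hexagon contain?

2229

The shoelace formula gives twice the area as |(21·8 − 34·15) + (34·(-29) − (-13)·8) + ((-13)·(-27) − (-29)·(-29)) + ((-29)·45 − (-26)·(-27)) + ((-26)·25 − (-15)·45) + ((-15)·15 − 21·25)| = 4446, so the area is 2223.
Along each edge there are gcd(|Δx|,|Δy|)+1 lattice points, so counting each shared vertex once the boundary has gcd(13,7) + gcd(47,37) + gcd(16,2) + gcd(3,72) + gcd(11,20) + gcd(36,10) = 1+1+2+3+1+2 = 10.
Pick's theorem gives I = A − B/2 + 1 = 2223 − 10/2 + 1 = 2219, so the closed region contains I + B = 2219 + 10 = 2229 lattice points.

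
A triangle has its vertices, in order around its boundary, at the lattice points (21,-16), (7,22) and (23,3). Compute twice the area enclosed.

342

Using the shoelace formula, 2A = |[21·22 − 7·(-16)] + [7·3 − 23·22] + [23·(-16) − 21·3]| = 342, so the area is 171.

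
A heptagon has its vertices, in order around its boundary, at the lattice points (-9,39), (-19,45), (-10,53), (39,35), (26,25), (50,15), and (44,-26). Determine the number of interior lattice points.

The shoelace formula gives twice the area as |((-9)·45 − (-19)·39) + ((-19)·53 − (-10)·45) + ((-10)·35 − 39·53) + (39·25 − 26·35) + (26·15 − 50·25) + (50·(-26) − 44·15) + (44·39 − (-9)·(-26))| = 3911, so the area is 3911/2.
The number of boundary lattice points is Σ gcd(|Δx|,|Δy|) = gcd(10,6) + gcd(9,8) + gcd(49,18) + gcd(13,10) + gcd(24,10) + gcd(6,41) + gcd(53,65) = 2+1+1+1+2+1+1 = 9.
By Pick's theorem A = I + B/2 − 1, so I = 3911/2 − 9/2 + 1 = 1952.

1952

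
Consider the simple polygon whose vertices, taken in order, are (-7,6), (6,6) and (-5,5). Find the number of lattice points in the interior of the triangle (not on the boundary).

0

By the shoelace formula, twice the signed area is |((-7)·6 − 6·6) + (6·5 − (-5)·6) + ((-5)·6 − (-7)·5)| = 13, so the area is 13/2.
The number of boundary lattice points is Σ gcd(|Δx|,|Δy|) = gcd(13,0) + gcd(11,1) + gcd(2,1) = 13+1+1 = 15.
Pick's theorem gives I = A − B/2 + 1 = 13/2 − 15/2 + 1 = 0.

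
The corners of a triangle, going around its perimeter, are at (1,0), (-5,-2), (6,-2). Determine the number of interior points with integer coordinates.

5

By the shoelace formula, twice the signed area is |[1·(-2) − (-5)·0] + [(-5)·(-2) − 6·(-2)] + [6·0 − 1·(-2)]| = 22, so the area is 11.
Summing gcd(|Δx|,|Δy|) over the edges gives the boundary count: gcd(6,2) + gcd(11,0) + gcd(5,2) = 2+11+1 = 14.
Pick's theorem gives I = A − B/2 + 1 = 11 − 14/2 + 1 = 5.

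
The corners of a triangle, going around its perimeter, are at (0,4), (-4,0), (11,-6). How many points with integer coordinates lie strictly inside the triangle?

Using the shoelace formula, 2A = |(0·0 − (-4)·4) + ((-4)·(-6) − 11·0) + (11·4 − 0·(-6))| = 84, so the area is 42.
Summing gcd(|Δx|,|Δy|) over the edges gives the boundary count: gcd(4,4) + gcd(15,6) + gcd(11,10) = 4+3+1 = 8.
Pick's theorem gives I = A − B/2 + 1 = 42 − 8/2 + 1 = 39.

39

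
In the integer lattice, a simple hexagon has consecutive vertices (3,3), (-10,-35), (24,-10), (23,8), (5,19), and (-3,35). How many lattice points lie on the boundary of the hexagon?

14

Summing gcd(|Δx|,|Δy|) over the edges gives the boundary count: gcd(13,38) + gcd(34,25) + gcd(1,18) + gcd(18,11) + gcd(8,16) + gcd(6,32) = 1+1+1+1+8+2 = 14.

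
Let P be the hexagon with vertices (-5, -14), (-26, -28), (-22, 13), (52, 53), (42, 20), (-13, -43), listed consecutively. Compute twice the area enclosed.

Using the shoelace formula, 2A = |((-5)·(-28) − (-26)·(-14)) + ((-26)·13 − (-22)·(-28)) + ((-22)·53 − 52·13) + (52·20 − 42·53) + (42·(-43) − (-13)·20) + ((-13)·(-14) − (-5)·(-43))| = 5785, so the area is 2892.5.

5785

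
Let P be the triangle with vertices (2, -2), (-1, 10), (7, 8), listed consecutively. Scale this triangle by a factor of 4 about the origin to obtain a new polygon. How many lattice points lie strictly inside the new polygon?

701

Using the shoelace formula, 2A = |[2·10 − (-1)·(-2)] + [(-1)·8 − 7·10] + [7·(-2) − 2·8]| = 90, so the area is 45.
Along each edge there are gcd(|Δx|,|Δy|)+1 lattice points, so counting each shared vertex once the boundary has gcd(3,12) + gcd(8,2) + gcd(5,10) = 3+2+5 = 10.
Scaling by 4 multiplies the area by 4² = 16 (so the new area is 720) and multiplies the boundary lattice-point count by 4, giving 40.
By Pick's theorem, the interior count of the dilated polygon is 720 − 40/2 + 1 = 701.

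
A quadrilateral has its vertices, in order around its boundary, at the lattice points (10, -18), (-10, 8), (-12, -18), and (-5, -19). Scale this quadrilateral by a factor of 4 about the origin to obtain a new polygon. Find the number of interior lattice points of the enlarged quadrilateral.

4741

Using the shoelace formula, 2A = |(10·8 − (-10)·(-18)) + ((-10)·(-18) − (-12)·8) + ((-12)·(-19) − (-5)·(-18)) + ((-5)·(-18) − 10·(-19))| = 594, so the area is 297.
Along each edge there are gcd(|Δx|,|Δy|)+1 lattice points, so counting each shared vertex once the boundary has gcd(20,26) + gcd(2,26) + gcd(7,1) + gcd(15,1) = 2+2+1+1 = 6.
Scaling by 4 multiplies the area by 4² = 16 (so the new area is 4752) and multiplies the boundary lattice-point count by 4, giving 24.
By Pick's theorem, the interior count of the dilated polygon is 4752 − 24/2 + 1 = 4741.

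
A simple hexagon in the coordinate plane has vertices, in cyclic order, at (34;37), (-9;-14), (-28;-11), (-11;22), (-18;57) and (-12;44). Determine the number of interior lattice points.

Using the shoelace formula, 2A = |[34·(-14) − (-9)·37] + [(-9)·(-11) − (-28)·(-14)] + [(-28)·22 − (-11)·(-11)] + [(-11)·57 − (-18)·22] + [(-18)·44 − (-12)·57] + [(-12)·37 − 34·44]| = 3452, so the area is 1726.
Along each edge there are gcd(|Δx|,|Δy|)+1 lattice points, so counting each shared vertex once the boundary has gcd(43,51) + gcd(19,3) + gcd(17,33) + gcd(7,35) + gcd(6,13) + gcd(46,7) = 1+1+1+7+1+1 = 12.
Pick's theorem gives I = A − B/2 + 1 = 1726 − 12/2 + 1 = 1721.

1721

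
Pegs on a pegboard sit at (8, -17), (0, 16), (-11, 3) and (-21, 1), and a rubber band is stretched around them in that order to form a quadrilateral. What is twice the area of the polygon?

By the shoelace formula, twice the signed area is |[8·16 − 0·(-17)] + [0·3 − (-11)·16] + [(-11)·1 − (-21)·3] + [(-21)·(-17) − 8·1]| = 705, so the area is 352.5.

705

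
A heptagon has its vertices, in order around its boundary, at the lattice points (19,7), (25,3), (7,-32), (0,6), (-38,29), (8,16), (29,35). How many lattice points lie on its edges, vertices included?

9

Summing gcd(|Δx|,|Δy|) over the edges gives the boundary count: gcd(6,4) + gcd(18,35) + gcd(7,38) + gcd(38,23) + gcd(46,13) + gcd(21,19) + gcd(10,28) = 2+1+1+1+1+1+2 = 9.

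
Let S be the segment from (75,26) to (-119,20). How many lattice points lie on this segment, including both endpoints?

3

The number of lattice points on a segment between lattice points is gcd(|Δx|,|Δy|) + 1 = gcd(194,6) + 1 = 2 + 1 = 3.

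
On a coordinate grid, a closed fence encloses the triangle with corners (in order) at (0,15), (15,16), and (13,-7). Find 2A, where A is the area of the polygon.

343

By the shoelace formula, twice the signed area is |(0·16 − 15·15) + (15·(-7) − 13·16) + (13·15 − 0·(-7))| = 343, so the area is 343/2.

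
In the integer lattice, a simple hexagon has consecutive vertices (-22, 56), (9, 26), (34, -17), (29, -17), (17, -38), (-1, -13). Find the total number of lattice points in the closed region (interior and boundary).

The shoelace formula gives twice the area as |[(-22)·26 − 9·56] + [9·(-17) − 34·26] + [34·(-17) − 29·(-17)] + [29·(-38) − 17·(-17)] + [17·(-13) − (-1)·(-38)] + [(-1)·56 − (-22)·(-13)]| = 3612, so the area is 1806.
The number of boundary lattice points is Σ gcd(|Δx|,|Δy|) = gcd(31,30) + gcd(25,43) + gcd(5,0) + gcd(12,21) + gcd(18,25) + gcd(21,69) = 1+1+5+3+1+3 = 14.
Pick's theorem gives I = A − B/2 + 1 = 1806 − 14/2 + 1 = 1800, so the closed region contains I + B = 1800 + 14 = 1814 lattice points.

1814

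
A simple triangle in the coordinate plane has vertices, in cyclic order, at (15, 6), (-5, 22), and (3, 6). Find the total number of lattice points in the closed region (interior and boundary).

The shoelace formula gives twice the area as |[15·22 − (-5)·6] + [(-5)·6 − 3·22] + [3·6 − 15·6]| = 192, so the area is 96.
Along each edge there are gcd(|Δx|,|Δy|)+1 lattice points, so counting each shared vertex once the boundary has gcd(20,16) + gcd(8,16) + gcd(12,0) = 4+8+12 = 24.
Pick's theorem gives I = A − B/2 + 1 = 96 − 24/2 + 1 = 85, so the closed region contains I + B = 85 + 24 = 109 lattice points.

109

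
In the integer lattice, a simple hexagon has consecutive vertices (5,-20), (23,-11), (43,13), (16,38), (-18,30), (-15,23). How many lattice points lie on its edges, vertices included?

The number of boundary lattice points is Σ gcd(|Δx|,|Δy|) = gcd(18,9) + gcd(20,24) + gcd(27,25) + gcd(34,8) + gcd(3,7) + gcd(20,43) = 9+4+1+2+1+1 = 18.

18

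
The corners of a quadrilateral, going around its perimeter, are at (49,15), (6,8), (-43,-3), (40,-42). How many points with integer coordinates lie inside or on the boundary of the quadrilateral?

Using the shoelace formula, 2A = |[49·8 − 6·15] + [6·(-3) − (-43)·8] + [(-43)·(-42) − 40·(-3)] + [40·15 − 49·(-42)]| = 5212, so the area is 2606.
Summing gcd(|Δx|,|Δy|) over the edges gives the boundary count: gcd(43,7) + gcd(49,11) + gcd(83,39) + gcd(9,57) = 1+1+1+3 = 6.
Pick's theorem gives I = A − B/2 + 1 = 2606 − 6/2 + 1 = 2604, so the closed region contains I + B = 2604 + 6 = 2610 lattice points.

2610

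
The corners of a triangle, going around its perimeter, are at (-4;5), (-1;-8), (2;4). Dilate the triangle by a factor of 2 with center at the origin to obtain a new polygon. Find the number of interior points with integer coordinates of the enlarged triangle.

By the shoelace formula, twice the signed area is |((-4)·(-8) − (-1)·5) + ((-1)·4 − 2·(-8)) + (2·5 − (-4)·4)| = 75, so the area is 37.5.
The number of boundary lattice points is Σ gcd(|Δx|,|Δy|) = gcd(3,13) + gcd(3,12) + gcd(6,1) = 1+3+1 = 5.
Scaling by 2 multiplies the area by 2² = 4 (so the new area is 150) and multiplies the boundary lattice-point count by 2, giving 10.
By Pick's theorem, the interior count of the dilated polygon is 150 − 10/2 + 1 = 146.

146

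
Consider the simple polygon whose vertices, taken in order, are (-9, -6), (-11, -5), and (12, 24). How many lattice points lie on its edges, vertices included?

Summing gcd(|Δx|,|Δy|) over the edges gives the boundary count: gcd(2,1) + gcd(23,29) + gcd(21,30) = 1+1+3 = 5.

5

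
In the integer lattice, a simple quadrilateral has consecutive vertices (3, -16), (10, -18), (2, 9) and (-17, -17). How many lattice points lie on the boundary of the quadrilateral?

4

Summing gcd(|Δx|,|Δy|) over the edges gives the boundary count: gcd(7,2) + gcd(8,27) + gcd(19,26) + gcd(20,1) = 1+1+1+1 = 4.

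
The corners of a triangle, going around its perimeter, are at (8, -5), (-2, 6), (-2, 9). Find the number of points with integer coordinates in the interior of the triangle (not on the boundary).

13

By the shoelace formula, twice the signed area is |(8·6 − (-2)·(-5)) + ((-2)·9 − (-2)·6) + ((-2)·(-5) − 8·9)| = 30, so the area is 15.
Along each edge there are gcd(|Δx|,|Δy|)+1 lattice points, so counting each shared vertex once the boundary has gcd(10,11) + gcd(0,3) + gcd(10,14) = 1+3+2 = 6.
Pick's theorem gives I = A − B/2 + 1 = 15 − 6/2 + 1 = 13.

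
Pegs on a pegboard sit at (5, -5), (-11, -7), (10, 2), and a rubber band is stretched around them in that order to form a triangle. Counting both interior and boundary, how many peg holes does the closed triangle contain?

Using the shoelace formula, 2A = |(5·(-7) − (-11)·(-5)) + ((-11)·2 − 10·(-7)) + (10·(-5) − 5·2)| = 102, so the area is 51.
Along each edge there are gcd(|Δx|,|Δy|)+1 lattice points, so counting each shared vertex once the boundary has gcd(16,2) + gcd(21,9) + gcd(5,7) = 2+3+1 = 6.
Pick's theorem gives I = A − B/2 + 1 = 51 − 6/2 + 1 = 49, so the closed region contains I + B = 49 + 6 = 55 lattice points.

55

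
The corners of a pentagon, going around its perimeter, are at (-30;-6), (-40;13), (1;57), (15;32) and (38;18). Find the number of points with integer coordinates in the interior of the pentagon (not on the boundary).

The shoelace formula gives twice the area as |((-30)·13 − (-40)·(-6)) + ((-40)·57 − 1·13) + (1·32 − 15·57) + (15·18 − 38·32) + (38·(-6) − (-30)·18)| = 4380, so the area is 2190.
The number of boundary lattice points is Σ gcd(|Δx|,|Δy|) = gcd(10,19) + gcd(41,44) + gcd(14,25) + gcd(23,14) + gcd(68,24) = 1+1+1+1+4 = 8.
Pick's theorem gives I = A − B/2 + 1 = 2190 − 8/2 + 1 = 2187.

2187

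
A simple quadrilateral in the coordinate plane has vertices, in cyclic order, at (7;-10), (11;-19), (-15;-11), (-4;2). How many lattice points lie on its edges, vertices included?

5

The number of boundary lattice points is Σ gcd(|Δx|,|Δy|) = gcd(4,9) + gcd(26,8) + gcd(11,13) + gcd(11,12) = 1+2+1+1 = 5.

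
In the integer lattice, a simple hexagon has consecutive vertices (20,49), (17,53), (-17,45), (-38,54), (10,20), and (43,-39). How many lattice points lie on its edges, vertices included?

Summing gcd(|Δx|,|Δy|) over the edges gives the boundary count: gcd(3,4) + gcd(34,8) + gcd(21,9) + gcd(48,34) + gcd(33,59) + gcd(23,88) = 1+2+3+2+1+1 = 10.

10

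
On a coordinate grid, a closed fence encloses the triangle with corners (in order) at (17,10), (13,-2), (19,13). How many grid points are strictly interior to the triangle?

3

The shoelace formula gives twice the area as |(17·(-2) − 13·10) + (13·13 − 19·(-2)) + (19·10 − 17·13)| = 12, so the area is 6.
Along each edge there are gcd(|Δx|,|Δy|)+1 lattice points, so counting each shared vertex once the boundary has gcd(4,12) + gcd(6,15) + gcd(2,3) = 4+3+1 = 8.
By Pick's theorem A = I + B/2 − 1, so I = 6 − 8/2 + 1 = 3.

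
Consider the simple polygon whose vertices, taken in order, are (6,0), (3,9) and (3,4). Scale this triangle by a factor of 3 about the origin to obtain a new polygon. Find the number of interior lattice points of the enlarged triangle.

The shoelace formula gives twice the area as |(6·9 − 3·0) + (3·4 − 3·9) + (3·0 − 6·4)| = 15, so the area is 15/2.
Along each edge there are gcd(|Δx|,|Δy|)+1 lattice points, so counting each shared vertex once the boundary has gcd(3,9) + gcd(0,5) + gcd(3,4) = 3+5+1 = 9.
Scaling by 3 multiplies the area by 3² = 9 (so the new area is 135/2) and multiplies the boundary lattice-point count by 3, giving 27.
By Pick's theorem, the interior count of the dilated polygon is 135/2 − 27/2 + 1 = 55.

55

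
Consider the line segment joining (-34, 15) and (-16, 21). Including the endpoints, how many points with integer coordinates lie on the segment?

The number of lattice points on a segment between lattice points is gcd(|Δx|,|Δy|) + 1 = gcd(18,6) + 1 = 6 + 1 = 7.

7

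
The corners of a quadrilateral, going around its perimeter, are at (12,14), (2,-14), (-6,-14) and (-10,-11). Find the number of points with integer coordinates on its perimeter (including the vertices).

Along each edge there are gcd(|Δx|,|Δy|)+1 lattice points, so counting each shared vertex once the boundary has gcd(10,28) + gcd(8,0) + gcd(4,3) + gcd(22,25) = 2+8+1+1 = 12.

12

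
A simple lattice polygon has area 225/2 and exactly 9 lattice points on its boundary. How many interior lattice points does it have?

109

From Pick's theorem, I = A − B/2 + 1 = 225/2 − 9/2 + 1 = 109.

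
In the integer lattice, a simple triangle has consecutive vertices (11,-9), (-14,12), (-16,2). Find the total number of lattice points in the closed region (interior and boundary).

The shoelace formula gives twice the area as |(11·12 − (-14)·(-9)) + ((-14)·2 − (-16)·12) + ((-16)·(-9) − 11·2)| = 292, so the area is 146.
Summing gcd(|Δx|,|Δy|) over the edges gives the boundary count: gcd(25,21) + gcd(2,10) + gcd(27,11) = 1+2+1 = 4.
Pick's theorem gives I = A − B/2 + 1 = 146 − 4/2 + 1 = 145, so the closed region contains I + B = 145 + 4 = 149 lattice points.

149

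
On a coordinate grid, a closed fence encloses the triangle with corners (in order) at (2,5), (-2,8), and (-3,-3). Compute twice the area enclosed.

47

By the shoelace formula, twice the signed area is |(2·8 − (-2)·5) + ((-2)·(-3) − (-3)·8) + ((-3)·5 − 2·(-3))| = 47, so the area is 23.5.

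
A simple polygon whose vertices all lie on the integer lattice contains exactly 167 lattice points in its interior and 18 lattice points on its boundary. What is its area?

Pick's theorem states A = I + B/2 − 1, so A = 167 + 18/2 − 1 = 175.

175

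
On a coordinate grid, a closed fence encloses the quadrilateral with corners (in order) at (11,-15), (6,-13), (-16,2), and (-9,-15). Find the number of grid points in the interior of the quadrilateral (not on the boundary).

144

By the shoelace formula, twice the signed area is |[11·(-13) − 6·(-15)] + [6·2 − (-16)·(-13)] + [(-16)·(-15) − (-9)·2] + [(-9)·(-15) − 11·(-15)]| = 309, so the area is 154.5.
Summing gcd(|Δx|,|Δy|) over the edges gives the boundary count: gcd(5,2) + gcd(22,15) + gcd(7,17) + gcd(20,0) = 1+1+1+20 = 23.
Pick's theorem gives I = A − B/2 + 1 = 154.5 − 23/2 + 1 = 144.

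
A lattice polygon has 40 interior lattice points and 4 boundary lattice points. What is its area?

41

By Pick's theorem, A = I + B/2 − 1 = 40 + 4/2 − 1 = 41.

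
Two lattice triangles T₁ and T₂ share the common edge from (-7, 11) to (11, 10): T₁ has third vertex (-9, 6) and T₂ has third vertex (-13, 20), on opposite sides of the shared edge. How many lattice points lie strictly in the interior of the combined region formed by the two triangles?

120

The union is the simple quadrilateral with vertices (-7, 11), (-9, 6), (11, 10), (-13, 20) in order.
By the shoelace formula, twice the signed area is |[(-7)·6 − (-9)·11] + [(-9)·10 − 11·6] + [11·20 − (-13)·10] + [(-13)·11 − (-7)·20]| = 248, so the area is 124.
Summing gcd(|Δx|,|Δy|) over the edges gives the boundary count: gcd(2,5) + gcd(20,4) + gcd(24,10) + gcd(6,9) = 1+4+2+3 = 10.
By Pick's theorem I = A − B/2 + 1 = 124 − 10/2 + 1 = 120.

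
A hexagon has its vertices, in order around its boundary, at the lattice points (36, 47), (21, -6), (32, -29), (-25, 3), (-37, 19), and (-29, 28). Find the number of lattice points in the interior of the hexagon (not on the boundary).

The shoelace formula gives twice the area as |[36·(-6) − 21·47] + [21·(-29) − 32·(-6)] + [32·3 − (-25)·(-29)] + [(-25)·19 − (-37)·3] + [(-37)·28 − (-29)·19] + [(-29)·47 − 36·28]| = 5469, so the area is 5469/2.
Along each edge there are gcd(|Δx|,|Δy|)+1 lattice points, so counting each shared vertex once the boundary has gcd(15,53) + gcd(11,23) + gcd(57,32) + gcd(12,16) + gcd(8,9) + gcd(65,19) = 1+1+1+4+1+1 = 9.
Pick's theorem gives I = A − B/2 + 1 = 5469/2 − 9/2 + 1 = 2731.

2731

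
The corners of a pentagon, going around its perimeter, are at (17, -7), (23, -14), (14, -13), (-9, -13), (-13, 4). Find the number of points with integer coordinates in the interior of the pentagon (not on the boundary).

Using the shoelace formula, 2A = |(17·(-14) − 23·(-7)) + (23·(-13) − 14·(-14)) + (14·(-13) − (-9)·(-13)) + ((-9)·4 − (-13)·(-13)) + ((-13)·(-7) − 17·4)| = 661, so the area is 330.5.
The number of boundary lattice points is Σ gcd(|Δx|,|Δy|) = gcd(6,7) + gcd(9,1) + gcd(23,0) + gcd(4,17) + gcd(30,11) = 1+1+23+1+1 = 27.
Pick's theorem gives I = A − B/2 + 1 = 330.5 − 27/2 + 1 = 318.

318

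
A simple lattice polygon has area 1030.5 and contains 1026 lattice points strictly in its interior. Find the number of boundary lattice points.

11

Pick's theorem gives A = I + B/2 − 1, so B = 2(A − I + 1) = 2(1030.5 − 1026 + 1) = 11.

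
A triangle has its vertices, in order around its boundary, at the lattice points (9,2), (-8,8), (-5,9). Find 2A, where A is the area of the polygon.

The shoelace formula gives twice the area as |[9·8 − (-8)·2] + [(-8)·9 − (-5)·8] + [(-5)·2 − 9·9]| = 35, so the area is 35/2.

35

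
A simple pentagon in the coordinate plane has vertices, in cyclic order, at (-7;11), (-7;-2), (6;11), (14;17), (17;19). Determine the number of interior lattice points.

By the shoelace formula, twice the signed area is |[(-7)·(-2) − (-7)·11] + [(-7)·11 − 6·(-2)] + [6·17 − 14·11] + [14·19 − 17·17] + [17·11 − (-7)·19]| = 271, so the area is 135.5.
Along each edge there are gcd(|Δx|,|Δy|)+1 lattice points, so counting each shared vertex once the boundary has gcd(0,13) + gcd(13,13) + gcd(8,6) + gcd(3,2) + gcd(24,8) = 13+13+2+1+8 = 37.
Pick's theorem gives I = A − B/2 + 1 = 135.5 − 37/2 + 1 = 118.

118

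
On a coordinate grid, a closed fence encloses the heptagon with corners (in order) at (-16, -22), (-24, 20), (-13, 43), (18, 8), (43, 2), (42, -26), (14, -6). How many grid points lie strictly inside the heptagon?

By the shoelace formula, twice the signed area is |[(-16)·20 − (-24)·(-22)] + [(-24)·43 − (-13)·20] + [(-13)·8 − 18·43] + [18·2 − 43·8] + [43·(-26) − 42·2] + [42·(-6) − 14·(-26)] + [14·(-22) − (-16)·(-6)]| = 4300, so the area is 2150.
The number of boundary lattice points is Σ gcd(|Δx|,|Δy|) = gcd(8,42) + gcd(11,23) + gcd(31,35) + gcd(25,6) + gcd(1,28) + gcd(28,20) + gcd(30,16) = 2+1+1+1+1+4+2 = 12.
By Pick's theorem A = I + B/2 − 1, so I = 2150 − 12/2 + 1 = 2145.

2145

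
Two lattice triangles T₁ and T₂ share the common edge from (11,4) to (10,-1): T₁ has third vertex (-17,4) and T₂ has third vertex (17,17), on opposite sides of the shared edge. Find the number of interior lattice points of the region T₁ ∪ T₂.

64

The union is the simple quadrilateral with vertices (11,4), (-17,4), (10,-1), (17,17) in order.
Using the shoelace formula, 2A = |(11·4 − (-17)·4) + ((-17)·(-1) − 10·4) + (10·17 − 17·(-1)) + (17·4 − 11·17)| = 157, so the area is 78.5.
Summing gcd(|Δx|,|Δy|) over the edges gives the boundary count: gcd(28,0) + gcd(27,5) + gcd(7,18) + gcd(6,13) = 28+1+1+1 = 31.
By Pick's theorem I = A − B/2 + 1 = 78.5 − 31/2 + 1 = 64.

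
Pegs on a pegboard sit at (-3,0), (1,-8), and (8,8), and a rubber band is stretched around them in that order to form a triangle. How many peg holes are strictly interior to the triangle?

58

Using the shoelace formula, 2A = |((-3)·(-8) − 1·0) + (1·8 − 8·(-8)) + (8·0 − (-3)·8)| = 120, so the area is 60.
Along each edge there are gcd(|Δx|,|Δy|)+1 lattice points, so counting each shared vertex once the boundary has gcd(4,8) + gcd(7,16) + gcd(11,8) = 4+1+1 = 6.
By Pick's theorem A = I + B/2 − 1, so I = 60 − 6/2 + 1 = 58.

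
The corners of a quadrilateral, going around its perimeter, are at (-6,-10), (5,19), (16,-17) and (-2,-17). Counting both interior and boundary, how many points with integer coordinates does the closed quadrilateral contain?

432

Using the shoelace formula, 2A = |[(-6)·19 − 5·(-10)] + [5·(-17) − 16·19] + [16·(-17) − (-2)·(-17)] + [(-2)·(-10) − (-6)·(-17)]| = 841, so the area is 420.5.
The number of boundary lattice points is Σ gcd(|Δx|,|Δy|) = gcd(11,29) + gcd(11,36) + gcd(18,0) + gcd(4,7) = 1+1+18+1 = 21.
Pick's theorem gives I = A − B/2 + 1 = 420.5 − 21/2 + 1 = 411, so the closed region contains I + B = 411 + 21 = 432 lattice points.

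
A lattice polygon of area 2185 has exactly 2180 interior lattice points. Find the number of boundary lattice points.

12

Pick's theorem gives A = I + B/2 − 1, so B = 2(A − I + 1) = 2(2185 − 2180 + 1) = 12.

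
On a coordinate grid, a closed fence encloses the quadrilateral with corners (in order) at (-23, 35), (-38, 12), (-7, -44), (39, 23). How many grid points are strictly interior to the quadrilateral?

3128

Using the shoelace formula, 2A = |((-23)·12 − (-38)·35) + ((-38)·(-44) − (-7)·12) + ((-7)·23 − 39·(-44)) + (39·35 − (-23)·23)| = 6259, so the area is 3129.5.
Summing gcd(|Δx|,|Δy|) over the edges gives the boundary count: gcd(15,23) + gcd(31,56) + gcd(46,67) + gcd(62,12) = 1+1+1+2 = 5.
Pick's theorem gives I = A − B/2 + 1 = 3129.5 − 5/2 + 1 = 3128.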